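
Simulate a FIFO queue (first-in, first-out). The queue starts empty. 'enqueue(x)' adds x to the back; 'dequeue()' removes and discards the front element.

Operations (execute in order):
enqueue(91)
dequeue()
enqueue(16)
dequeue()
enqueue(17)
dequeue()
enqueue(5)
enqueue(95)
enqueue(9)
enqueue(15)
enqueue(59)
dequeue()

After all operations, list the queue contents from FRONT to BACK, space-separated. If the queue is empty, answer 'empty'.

enqueue(91): [91]
dequeue(): []
enqueue(16): [16]
dequeue(): []
enqueue(17): [17]
dequeue(): []
enqueue(5): [5]
enqueue(95): [5, 95]
enqueue(9): [5, 95, 9]
enqueue(15): [5, 95, 9, 15]
enqueue(59): [5, 95, 9, 15, 59]
dequeue(): [95, 9, 15, 59]

Answer: 95 9 15 59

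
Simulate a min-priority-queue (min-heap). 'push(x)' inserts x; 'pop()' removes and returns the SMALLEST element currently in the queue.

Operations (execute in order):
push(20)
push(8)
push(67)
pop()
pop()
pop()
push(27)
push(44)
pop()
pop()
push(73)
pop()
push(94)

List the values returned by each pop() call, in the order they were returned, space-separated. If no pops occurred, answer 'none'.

push(20): heap contents = [20]
push(8): heap contents = [8, 20]
push(67): heap contents = [8, 20, 67]
pop() → 8: heap contents = [20, 67]
pop() → 20: heap contents = [67]
pop() → 67: heap contents = []
push(27): heap contents = [27]
push(44): heap contents = [27, 44]
pop() → 27: heap contents = [44]
pop() → 44: heap contents = []
push(73): heap contents = [73]
pop() → 73: heap contents = []
push(94): heap contents = [94]

Answer: 8 20 67 27 44 73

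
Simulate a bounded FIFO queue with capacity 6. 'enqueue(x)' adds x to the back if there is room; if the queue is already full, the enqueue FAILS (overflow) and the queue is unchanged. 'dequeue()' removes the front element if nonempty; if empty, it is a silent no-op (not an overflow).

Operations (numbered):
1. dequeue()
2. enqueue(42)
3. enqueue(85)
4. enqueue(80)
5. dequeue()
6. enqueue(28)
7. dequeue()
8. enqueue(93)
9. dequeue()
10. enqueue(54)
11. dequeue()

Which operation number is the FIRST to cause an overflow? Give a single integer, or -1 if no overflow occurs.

1. dequeue(): empty, no-op, size=0
2. enqueue(42): size=1
3. enqueue(85): size=2
4. enqueue(80): size=3
5. dequeue(): size=2
6. enqueue(28): size=3
7. dequeue(): size=2
8. enqueue(93): size=3
9. dequeue(): size=2
10. enqueue(54): size=3
11. dequeue(): size=2

Answer: -1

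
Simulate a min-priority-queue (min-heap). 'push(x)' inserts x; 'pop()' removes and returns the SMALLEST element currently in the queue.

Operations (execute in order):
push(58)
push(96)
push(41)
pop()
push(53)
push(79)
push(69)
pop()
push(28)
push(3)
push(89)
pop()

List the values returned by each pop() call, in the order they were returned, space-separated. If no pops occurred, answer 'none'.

push(58): heap contents = [58]
push(96): heap contents = [58, 96]
push(41): heap contents = [41, 58, 96]
pop() → 41: heap contents = [58, 96]
push(53): heap contents = [53, 58, 96]
push(79): heap contents = [53, 58, 79, 96]
push(69): heap contents = [53, 58, 69, 79, 96]
pop() → 53: heap contents = [58, 69, 79, 96]
push(28): heap contents = [28, 58, 69, 79, 96]
push(3): heap contents = [3, 28, 58, 69, 79, 96]
push(89): heap contents = [3, 28, 58, 69, 79, 89, 96]
pop() → 3: heap contents = [28, 58, 69, 79, 89, 96]

Answer: 41 53 3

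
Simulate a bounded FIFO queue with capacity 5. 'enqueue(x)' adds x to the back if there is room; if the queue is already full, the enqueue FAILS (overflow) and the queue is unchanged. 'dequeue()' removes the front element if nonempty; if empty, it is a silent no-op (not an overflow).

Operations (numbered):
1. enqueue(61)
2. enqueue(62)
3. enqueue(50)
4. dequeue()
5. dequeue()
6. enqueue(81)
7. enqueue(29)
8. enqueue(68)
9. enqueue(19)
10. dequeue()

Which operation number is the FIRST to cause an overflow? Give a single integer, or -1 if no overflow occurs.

Answer: -1

Derivation:
1. enqueue(61): size=1
2. enqueue(62): size=2
3. enqueue(50): size=3
4. dequeue(): size=2
5. dequeue(): size=1
6. enqueue(81): size=2
7. enqueue(29): size=3
8. enqueue(68): size=4
9. enqueue(19): size=5
10. dequeue(): size=4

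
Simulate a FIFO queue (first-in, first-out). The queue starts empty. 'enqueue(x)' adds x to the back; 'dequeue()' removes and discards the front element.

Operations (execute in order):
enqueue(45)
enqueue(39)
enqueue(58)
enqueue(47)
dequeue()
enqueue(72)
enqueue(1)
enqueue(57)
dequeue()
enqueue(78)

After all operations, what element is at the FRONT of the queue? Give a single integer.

enqueue(45): queue = [45]
enqueue(39): queue = [45, 39]
enqueue(58): queue = [45, 39, 58]
enqueue(47): queue = [45, 39, 58, 47]
dequeue(): queue = [39, 58, 47]
enqueue(72): queue = [39, 58, 47, 72]
enqueue(1): queue = [39, 58, 47, 72, 1]
enqueue(57): queue = [39, 58, 47, 72, 1, 57]
dequeue(): queue = [58, 47, 72, 1, 57]
enqueue(78): queue = [58, 47, 72, 1, 57, 78]

Answer: 58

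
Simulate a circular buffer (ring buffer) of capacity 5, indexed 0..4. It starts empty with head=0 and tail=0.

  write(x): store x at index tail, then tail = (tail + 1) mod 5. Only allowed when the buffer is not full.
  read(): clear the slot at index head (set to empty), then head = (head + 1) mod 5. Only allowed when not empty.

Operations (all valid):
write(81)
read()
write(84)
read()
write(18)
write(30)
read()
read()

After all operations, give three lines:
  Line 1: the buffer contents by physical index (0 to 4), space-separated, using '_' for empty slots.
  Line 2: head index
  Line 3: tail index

Answer: _ _ _ _ _
4
4

Derivation:
write(81): buf=[81 _ _ _ _], head=0, tail=1, size=1
read(): buf=[_ _ _ _ _], head=1, tail=1, size=0
write(84): buf=[_ 84 _ _ _], head=1, tail=2, size=1
read(): buf=[_ _ _ _ _], head=2, tail=2, size=0
write(18): buf=[_ _ 18 _ _], head=2, tail=3, size=1
write(30): buf=[_ _ 18 30 _], head=2, tail=4, size=2
read(): buf=[_ _ _ 30 _], head=3, tail=4, size=1
read(): buf=[_ _ _ _ _], head=4, tail=4, size=0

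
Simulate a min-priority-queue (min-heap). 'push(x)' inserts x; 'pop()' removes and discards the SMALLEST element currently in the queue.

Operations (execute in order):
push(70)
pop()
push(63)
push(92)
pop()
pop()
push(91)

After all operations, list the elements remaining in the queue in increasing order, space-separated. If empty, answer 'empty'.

Answer: 91

Derivation:
push(70): heap contents = [70]
pop() → 70: heap contents = []
push(63): heap contents = [63]
push(92): heap contents = [63, 92]
pop() → 63: heap contents = [92]
pop() → 92: heap contents = []
push(91): heap contents = [91]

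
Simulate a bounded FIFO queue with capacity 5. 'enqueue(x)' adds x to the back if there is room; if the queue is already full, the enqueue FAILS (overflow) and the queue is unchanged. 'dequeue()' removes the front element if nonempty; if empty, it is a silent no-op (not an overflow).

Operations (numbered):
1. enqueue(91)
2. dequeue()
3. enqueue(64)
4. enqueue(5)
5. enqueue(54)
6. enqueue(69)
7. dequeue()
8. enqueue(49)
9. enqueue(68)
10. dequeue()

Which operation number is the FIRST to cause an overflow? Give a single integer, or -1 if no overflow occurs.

1. enqueue(91): size=1
2. dequeue(): size=0
3. enqueue(64): size=1
4. enqueue(5): size=2
5. enqueue(54): size=3
6. enqueue(69): size=4
7. dequeue(): size=3
8. enqueue(49): size=4
9. enqueue(68): size=5
10. dequeue(): size=4

Answer: -1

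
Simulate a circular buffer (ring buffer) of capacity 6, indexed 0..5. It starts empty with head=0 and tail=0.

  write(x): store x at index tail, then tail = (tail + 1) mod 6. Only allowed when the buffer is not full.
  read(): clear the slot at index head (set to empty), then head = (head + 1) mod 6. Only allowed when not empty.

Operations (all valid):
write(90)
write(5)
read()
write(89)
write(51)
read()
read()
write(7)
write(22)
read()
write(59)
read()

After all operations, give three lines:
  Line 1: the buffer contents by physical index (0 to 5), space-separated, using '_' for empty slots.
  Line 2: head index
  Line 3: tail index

Answer: 59 _ _ _ _ 22
5
1

Derivation:
write(90): buf=[90 _ _ _ _ _], head=0, tail=1, size=1
write(5): buf=[90 5 _ _ _ _], head=0, tail=2, size=2
read(): buf=[_ 5 _ _ _ _], head=1, tail=2, size=1
write(89): buf=[_ 5 89 _ _ _], head=1, tail=3, size=2
write(51): buf=[_ 5 89 51 _ _], head=1, tail=4, size=3
read(): buf=[_ _ 89 51 _ _], head=2, tail=4, size=2
read(): buf=[_ _ _ 51 _ _], head=3, tail=4, size=1
write(7): buf=[_ _ _ 51 7 _], head=3, tail=5, size=2
write(22): buf=[_ _ _ 51 7 22], head=3, tail=0, size=3
read(): buf=[_ _ _ _ 7 22], head=4, tail=0, size=2
write(59): buf=[59 _ _ _ 7 22], head=4, tail=1, size=3
read(): buf=[59 _ _ _ _ 22], head=5, tail=1, size=2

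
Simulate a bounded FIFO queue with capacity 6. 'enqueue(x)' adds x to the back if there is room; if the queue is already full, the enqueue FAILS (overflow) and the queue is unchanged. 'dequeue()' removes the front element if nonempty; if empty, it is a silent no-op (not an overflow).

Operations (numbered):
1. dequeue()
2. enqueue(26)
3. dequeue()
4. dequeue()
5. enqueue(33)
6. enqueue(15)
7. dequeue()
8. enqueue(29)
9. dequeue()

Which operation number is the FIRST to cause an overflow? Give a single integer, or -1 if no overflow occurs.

1. dequeue(): empty, no-op, size=0
2. enqueue(26): size=1
3. dequeue(): size=0
4. dequeue(): empty, no-op, size=0
5. enqueue(33): size=1
6. enqueue(15): size=2
7. dequeue(): size=1
8. enqueue(29): size=2
9. dequeue(): size=1

Answer: -1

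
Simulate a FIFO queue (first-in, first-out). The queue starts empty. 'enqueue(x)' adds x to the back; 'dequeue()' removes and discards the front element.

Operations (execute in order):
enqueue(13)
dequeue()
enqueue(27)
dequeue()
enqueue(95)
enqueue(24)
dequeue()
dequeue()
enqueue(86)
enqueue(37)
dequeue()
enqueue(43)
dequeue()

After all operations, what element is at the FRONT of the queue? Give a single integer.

enqueue(13): queue = [13]
dequeue(): queue = []
enqueue(27): queue = [27]
dequeue(): queue = []
enqueue(95): queue = [95]
enqueue(24): queue = [95, 24]
dequeue(): queue = [24]
dequeue(): queue = []
enqueue(86): queue = [86]
enqueue(37): queue = [86, 37]
dequeue(): queue = [37]
enqueue(43): queue = [37, 43]
dequeue(): queue = [43]

Answer: 43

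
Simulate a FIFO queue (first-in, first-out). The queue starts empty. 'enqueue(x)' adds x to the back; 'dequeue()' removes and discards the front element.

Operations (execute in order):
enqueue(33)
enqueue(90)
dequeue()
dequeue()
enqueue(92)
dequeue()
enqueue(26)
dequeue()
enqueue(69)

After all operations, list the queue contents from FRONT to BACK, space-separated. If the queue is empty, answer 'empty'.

Answer: 69

Derivation:
enqueue(33): [33]
enqueue(90): [33, 90]
dequeue(): [90]
dequeue(): []
enqueue(92): [92]
dequeue(): []
enqueue(26): [26]
dequeue(): []
enqueue(69): [69]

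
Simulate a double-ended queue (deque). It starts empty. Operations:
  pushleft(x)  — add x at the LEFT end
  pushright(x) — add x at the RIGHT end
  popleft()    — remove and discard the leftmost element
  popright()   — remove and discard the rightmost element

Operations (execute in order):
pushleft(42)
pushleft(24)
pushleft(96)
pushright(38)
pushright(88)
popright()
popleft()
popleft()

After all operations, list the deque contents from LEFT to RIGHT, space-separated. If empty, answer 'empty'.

pushleft(42): [42]
pushleft(24): [24, 42]
pushleft(96): [96, 24, 42]
pushright(38): [96, 24, 42, 38]
pushright(88): [96, 24, 42, 38, 88]
popright(): [96, 24, 42, 38]
popleft(): [24, 42, 38]
popleft(): [42, 38]

Answer: 42 38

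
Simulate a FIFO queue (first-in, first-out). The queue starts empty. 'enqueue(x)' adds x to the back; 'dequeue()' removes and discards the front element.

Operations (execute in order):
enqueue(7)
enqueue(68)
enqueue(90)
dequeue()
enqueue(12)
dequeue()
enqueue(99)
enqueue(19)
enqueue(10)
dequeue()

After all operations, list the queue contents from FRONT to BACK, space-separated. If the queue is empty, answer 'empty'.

enqueue(7): [7]
enqueue(68): [7, 68]
enqueue(90): [7, 68, 90]
dequeue(): [68, 90]
enqueue(12): [68, 90, 12]
dequeue(): [90, 12]
enqueue(99): [90, 12, 99]
enqueue(19): [90, 12, 99, 19]
enqueue(10): [90, 12, 99, 19, 10]
dequeue(): [12, 99, 19, 10]

Answer: 12 99 19 10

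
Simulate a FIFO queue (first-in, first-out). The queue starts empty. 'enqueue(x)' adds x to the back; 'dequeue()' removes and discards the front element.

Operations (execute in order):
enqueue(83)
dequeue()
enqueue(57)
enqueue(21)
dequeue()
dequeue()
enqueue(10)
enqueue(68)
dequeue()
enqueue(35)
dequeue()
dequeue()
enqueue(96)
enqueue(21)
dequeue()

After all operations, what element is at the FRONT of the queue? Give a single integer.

enqueue(83): queue = [83]
dequeue(): queue = []
enqueue(57): queue = [57]
enqueue(21): queue = [57, 21]
dequeue(): queue = [21]
dequeue(): queue = []
enqueue(10): queue = [10]
enqueue(68): queue = [10, 68]
dequeue(): queue = [68]
enqueue(35): queue = [68, 35]
dequeue(): queue = [35]
dequeue(): queue = []
enqueue(96): queue = [96]
enqueue(21): queue = [96, 21]
dequeue(): queue = [21]

Answer: 21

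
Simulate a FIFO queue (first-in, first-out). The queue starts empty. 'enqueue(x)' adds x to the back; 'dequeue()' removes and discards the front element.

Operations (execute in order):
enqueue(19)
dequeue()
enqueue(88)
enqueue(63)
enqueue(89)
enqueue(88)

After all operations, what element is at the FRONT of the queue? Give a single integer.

Answer: 88

Derivation:
enqueue(19): queue = [19]
dequeue(): queue = []
enqueue(88): queue = [88]
enqueue(63): queue = [88, 63]
enqueue(89): queue = [88, 63, 89]
enqueue(88): queue = [88, 63, 89, 88]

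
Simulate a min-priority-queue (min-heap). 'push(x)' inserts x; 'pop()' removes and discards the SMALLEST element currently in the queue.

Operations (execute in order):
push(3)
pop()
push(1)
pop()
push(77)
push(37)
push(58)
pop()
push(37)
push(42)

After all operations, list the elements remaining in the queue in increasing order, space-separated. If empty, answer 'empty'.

push(3): heap contents = [3]
pop() → 3: heap contents = []
push(1): heap contents = [1]
pop() → 1: heap contents = []
push(77): heap contents = [77]
push(37): heap contents = [37, 77]
push(58): heap contents = [37, 58, 77]
pop() → 37: heap contents = [58, 77]
push(37): heap contents = [37, 58, 77]
push(42): heap contents = [37, 42, 58, 77]

Answer: 37 42 58 77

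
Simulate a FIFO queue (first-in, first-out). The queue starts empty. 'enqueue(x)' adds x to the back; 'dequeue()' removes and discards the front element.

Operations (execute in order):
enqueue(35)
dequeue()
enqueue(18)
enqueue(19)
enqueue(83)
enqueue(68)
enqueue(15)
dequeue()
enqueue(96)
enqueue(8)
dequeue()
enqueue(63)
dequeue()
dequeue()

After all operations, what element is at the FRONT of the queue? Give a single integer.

enqueue(35): queue = [35]
dequeue(): queue = []
enqueue(18): queue = [18]
enqueue(19): queue = [18, 19]
enqueue(83): queue = [18, 19, 83]
enqueue(68): queue = [18, 19, 83, 68]
enqueue(15): queue = [18, 19, 83, 68, 15]
dequeue(): queue = [19, 83, 68, 15]
enqueue(96): queue = [19, 83, 68, 15, 96]
enqueue(8): queue = [19, 83, 68, 15, 96, 8]
dequeue(): queue = [83, 68, 15, 96, 8]
enqueue(63): queue = [83, 68, 15, 96, 8, 63]
dequeue(): queue = [68, 15, 96, 8, 63]
dequeue(): queue = [15, 96, 8, 63]

Answer: 15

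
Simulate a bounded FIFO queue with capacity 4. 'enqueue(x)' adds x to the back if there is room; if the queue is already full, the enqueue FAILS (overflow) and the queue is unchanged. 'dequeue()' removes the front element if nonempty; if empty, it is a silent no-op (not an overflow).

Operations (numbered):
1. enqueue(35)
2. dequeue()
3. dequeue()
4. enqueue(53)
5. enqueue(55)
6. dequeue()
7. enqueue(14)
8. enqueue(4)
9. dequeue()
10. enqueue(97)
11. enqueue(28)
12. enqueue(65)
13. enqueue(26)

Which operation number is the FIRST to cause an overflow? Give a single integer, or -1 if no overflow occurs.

Answer: 12

Derivation:
1. enqueue(35): size=1
2. dequeue(): size=0
3. dequeue(): empty, no-op, size=0
4. enqueue(53): size=1
5. enqueue(55): size=2
6. dequeue(): size=1
7. enqueue(14): size=2
8. enqueue(4): size=3
9. dequeue(): size=2
10. enqueue(97): size=3
11. enqueue(28): size=4
12. enqueue(65): size=4=cap → OVERFLOW (fail)
13. enqueue(26): size=4=cap → OVERFLOW (fail)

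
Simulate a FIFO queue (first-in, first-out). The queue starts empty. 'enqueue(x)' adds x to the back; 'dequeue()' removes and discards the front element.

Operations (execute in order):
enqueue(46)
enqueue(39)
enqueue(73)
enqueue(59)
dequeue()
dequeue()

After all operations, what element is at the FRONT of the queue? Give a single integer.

enqueue(46): queue = [46]
enqueue(39): queue = [46, 39]
enqueue(73): queue = [46, 39, 73]
enqueue(59): queue = [46, 39, 73, 59]
dequeue(): queue = [39, 73, 59]
dequeue(): queue = [73, 59]

Answer: 73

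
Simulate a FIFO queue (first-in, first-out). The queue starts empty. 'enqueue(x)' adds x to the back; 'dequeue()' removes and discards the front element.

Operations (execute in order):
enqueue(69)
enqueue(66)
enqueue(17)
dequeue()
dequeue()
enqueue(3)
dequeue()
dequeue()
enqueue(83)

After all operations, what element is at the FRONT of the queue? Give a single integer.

enqueue(69): queue = [69]
enqueue(66): queue = [69, 66]
enqueue(17): queue = [69, 66, 17]
dequeue(): queue = [66, 17]
dequeue(): queue = [17]
enqueue(3): queue = [17, 3]
dequeue(): queue = [3]
dequeue(): queue = []
enqueue(83): queue = [83]

Answer: 83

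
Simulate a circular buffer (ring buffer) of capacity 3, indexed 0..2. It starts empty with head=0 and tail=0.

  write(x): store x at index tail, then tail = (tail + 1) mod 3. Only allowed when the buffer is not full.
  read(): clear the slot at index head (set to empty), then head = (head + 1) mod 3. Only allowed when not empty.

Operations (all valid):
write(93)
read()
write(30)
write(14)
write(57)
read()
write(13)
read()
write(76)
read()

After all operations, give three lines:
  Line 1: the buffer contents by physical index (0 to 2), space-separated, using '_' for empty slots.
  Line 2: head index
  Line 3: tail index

write(93): buf=[93 _ _], head=0, tail=1, size=1
read(): buf=[_ _ _], head=1, tail=1, size=0
write(30): buf=[_ 30 _], head=1, tail=2, size=1
write(14): buf=[_ 30 14], head=1, tail=0, size=2
write(57): buf=[57 30 14], head=1, tail=1, size=3
read(): buf=[57 _ 14], head=2, tail=1, size=2
write(13): buf=[57 13 14], head=2, tail=2, size=3
read(): buf=[57 13 _], head=0, tail=2, size=2
write(76): buf=[57 13 76], head=0, tail=0, size=3
read(): buf=[_ 13 76], head=1, tail=0, size=2

Answer: _ 13 76
1
0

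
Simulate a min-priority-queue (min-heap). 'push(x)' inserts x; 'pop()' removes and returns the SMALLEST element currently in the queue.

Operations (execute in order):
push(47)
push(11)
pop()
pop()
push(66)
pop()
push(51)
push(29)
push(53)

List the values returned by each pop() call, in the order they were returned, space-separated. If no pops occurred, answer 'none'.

Answer: 11 47 66

Derivation:
push(47): heap contents = [47]
push(11): heap contents = [11, 47]
pop() → 11: heap contents = [47]
pop() → 47: heap contents = []
push(66): heap contents = [66]
pop() → 66: heap contents = []
push(51): heap contents = [51]
push(29): heap contents = [29, 51]
push(53): heap contents = [29, 51, 53]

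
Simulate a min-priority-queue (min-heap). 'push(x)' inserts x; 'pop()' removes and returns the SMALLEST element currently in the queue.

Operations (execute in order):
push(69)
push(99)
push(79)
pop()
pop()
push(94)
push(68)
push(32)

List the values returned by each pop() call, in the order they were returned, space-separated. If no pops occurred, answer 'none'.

Answer: 69 79

Derivation:
push(69): heap contents = [69]
push(99): heap contents = [69, 99]
push(79): heap contents = [69, 79, 99]
pop() → 69: heap contents = [79, 99]
pop() → 79: heap contents = [99]
push(94): heap contents = [94, 99]
push(68): heap contents = [68, 94, 99]
push(32): heap contents = [32, 68, 94, 99]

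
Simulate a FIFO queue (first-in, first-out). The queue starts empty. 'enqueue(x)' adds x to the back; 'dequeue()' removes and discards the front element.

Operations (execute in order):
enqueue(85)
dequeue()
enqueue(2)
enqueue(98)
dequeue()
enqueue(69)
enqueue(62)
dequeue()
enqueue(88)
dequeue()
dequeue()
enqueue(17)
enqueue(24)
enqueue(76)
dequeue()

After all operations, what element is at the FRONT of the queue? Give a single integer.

enqueue(85): queue = [85]
dequeue(): queue = []
enqueue(2): queue = [2]
enqueue(98): queue = [2, 98]
dequeue(): queue = [98]
enqueue(69): queue = [98, 69]
enqueue(62): queue = [98, 69, 62]
dequeue(): queue = [69, 62]
enqueue(88): queue = [69, 62, 88]
dequeue(): queue = [62, 88]
dequeue(): queue = [88]
enqueue(17): queue = [88, 17]
enqueue(24): queue = [88, 17, 24]
enqueue(76): queue = [88, 17, 24, 76]
dequeue(): queue = [17, 24, 76]

Answer: 17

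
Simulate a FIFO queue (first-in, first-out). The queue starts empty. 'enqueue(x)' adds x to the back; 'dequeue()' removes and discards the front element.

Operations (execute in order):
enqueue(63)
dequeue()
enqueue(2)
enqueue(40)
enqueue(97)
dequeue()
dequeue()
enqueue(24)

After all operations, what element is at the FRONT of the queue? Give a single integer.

Answer: 97

Derivation:
enqueue(63): queue = [63]
dequeue(): queue = []
enqueue(2): queue = [2]
enqueue(40): queue = [2, 40]
enqueue(97): queue = [2, 40, 97]
dequeue(): queue = [40, 97]
dequeue(): queue = [97]
enqueue(24): queue = [97, 24]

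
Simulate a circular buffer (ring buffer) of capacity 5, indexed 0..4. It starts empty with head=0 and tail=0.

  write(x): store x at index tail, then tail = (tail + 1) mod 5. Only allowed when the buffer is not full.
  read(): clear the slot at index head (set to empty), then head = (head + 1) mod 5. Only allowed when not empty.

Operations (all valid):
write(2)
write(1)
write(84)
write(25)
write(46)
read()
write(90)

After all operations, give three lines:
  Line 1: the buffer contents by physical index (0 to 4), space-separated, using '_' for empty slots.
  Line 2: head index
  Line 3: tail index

write(2): buf=[2 _ _ _ _], head=0, tail=1, size=1
write(1): buf=[2 1 _ _ _], head=0, tail=2, size=2
write(84): buf=[2 1 84 _ _], head=0, tail=3, size=3
write(25): buf=[2 1 84 25 _], head=0, tail=4, size=4
write(46): buf=[2 1 84 25 46], head=0, tail=0, size=5
read(): buf=[_ 1 84 25 46], head=1, tail=0, size=4
write(90): buf=[90 1 84 25 46], head=1, tail=1, size=5

Answer: 90 1 84 25 46
1
1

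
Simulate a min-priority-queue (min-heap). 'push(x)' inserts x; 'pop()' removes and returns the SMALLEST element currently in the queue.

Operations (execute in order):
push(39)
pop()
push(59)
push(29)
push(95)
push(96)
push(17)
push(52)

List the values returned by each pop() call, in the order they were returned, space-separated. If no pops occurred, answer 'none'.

push(39): heap contents = [39]
pop() → 39: heap contents = []
push(59): heap contents = [59]
push(29): heap contents = [29, 59]
push(95): heap contents = [29, 59, 95]
push(96): heap contents = [29, 59, 95, 96]
push(17): heap contents = [17, 29, 59, 95, 96]
push(52): heap contents = [17, 29, 52, 59, 95, 96]

Answer: 39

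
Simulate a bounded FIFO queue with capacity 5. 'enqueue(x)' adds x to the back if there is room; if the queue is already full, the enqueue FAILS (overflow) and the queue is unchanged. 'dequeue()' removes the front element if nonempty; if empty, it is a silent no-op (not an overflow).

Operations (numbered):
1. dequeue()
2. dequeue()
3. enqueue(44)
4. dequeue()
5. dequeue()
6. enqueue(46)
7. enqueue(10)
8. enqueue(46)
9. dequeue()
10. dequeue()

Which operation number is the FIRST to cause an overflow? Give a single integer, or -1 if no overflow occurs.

Answer: -1

Derivation:
1. dequeue(): empty, no-op, size=0
2. dequeue(): empty, no-op, size=0
3. enqueue(44): size=1
4. dequeue(): size=0
5. dequeue(): empty, no-op, size=0
6. enqueue(46): size=1
7. enqueue(10): size=2
8. enqueue(46): size=3
9. dequeue(): size=2
10. dequeue(): size=1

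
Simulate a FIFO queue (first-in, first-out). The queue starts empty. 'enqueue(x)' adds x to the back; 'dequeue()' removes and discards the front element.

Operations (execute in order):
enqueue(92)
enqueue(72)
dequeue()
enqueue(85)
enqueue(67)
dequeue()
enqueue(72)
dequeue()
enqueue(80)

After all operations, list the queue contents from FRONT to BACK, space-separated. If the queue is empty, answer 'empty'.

enqueue(92): [92]
enqueue(72): [92, 72]
dequeue(): [72]
enqueue(85): [72, 85]
enqueue(67): [72, 85, 67]
dequeue(): [85, 67]
enqueue(72): [85, 67, 72]
dequeue(): [67, 72]
enqueue(80): [67, 72, 80]

Answer: 67 72 80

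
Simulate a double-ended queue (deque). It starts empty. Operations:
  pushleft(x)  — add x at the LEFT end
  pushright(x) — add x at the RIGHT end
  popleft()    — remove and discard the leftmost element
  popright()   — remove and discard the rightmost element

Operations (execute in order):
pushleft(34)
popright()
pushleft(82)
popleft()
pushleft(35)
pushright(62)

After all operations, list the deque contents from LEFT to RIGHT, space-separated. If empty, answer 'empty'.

Answer: 35 62

Derivation:
pushleft(34): [34]
popright(): []
pushleft(82): [82]
popleft(): []
pushleft(35): [35]
pushright(62): [35, 62]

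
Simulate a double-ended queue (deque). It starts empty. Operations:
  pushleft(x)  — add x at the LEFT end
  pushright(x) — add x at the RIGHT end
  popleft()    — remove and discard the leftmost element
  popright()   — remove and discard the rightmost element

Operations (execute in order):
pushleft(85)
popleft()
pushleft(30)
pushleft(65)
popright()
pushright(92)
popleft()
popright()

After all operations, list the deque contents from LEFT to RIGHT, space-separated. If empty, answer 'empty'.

Answer: empty

Derivation:
pushleft(85): [85]
popleft(): []
pushleft(30): [30]
pushleft(65): [65, 30]
popright(): [65]
pushright(92): [65, 92]
popleft(): [92]
popright(): []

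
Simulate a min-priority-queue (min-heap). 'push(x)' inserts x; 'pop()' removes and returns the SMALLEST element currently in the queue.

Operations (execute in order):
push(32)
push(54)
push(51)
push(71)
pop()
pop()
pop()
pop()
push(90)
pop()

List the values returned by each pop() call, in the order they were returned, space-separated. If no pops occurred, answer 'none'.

push(32): heap contents = [32]
push(54): heap contents = [32, 54]
push(51): heap contents = [32, 51, 54]
push(71): heap contents = [32, 51, 54, 71]
pop() → 32: heap contents = [51, 54, 71]
pop() → 51: heap contents = [54, 71]
pop() → 54: heap contents = [71]
pop() → 71: heap contents = []
push(90): heap contents = [90]
pop() → 90: heap contents = []

Answer: 32 51 54 71 90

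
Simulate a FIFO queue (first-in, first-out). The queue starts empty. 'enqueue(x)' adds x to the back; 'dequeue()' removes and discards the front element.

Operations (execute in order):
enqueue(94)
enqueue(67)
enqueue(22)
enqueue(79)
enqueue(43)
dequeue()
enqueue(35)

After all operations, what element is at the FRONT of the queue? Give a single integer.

Answer: 67

Derivation:
enqueue(94): queue = [94]
enqueue(67): queue = [94, 67]
enqueue(22): queue = [94, 67, 22]
enqueue(79): queue = [94, 67, 22, 79]
enqueue(43): queue = [94, 67, 22, 79, 43]
dequeue(): queue = [67, 22, 79, 43]
enqueue(35): queue = [67, 22, 79, 43, 35]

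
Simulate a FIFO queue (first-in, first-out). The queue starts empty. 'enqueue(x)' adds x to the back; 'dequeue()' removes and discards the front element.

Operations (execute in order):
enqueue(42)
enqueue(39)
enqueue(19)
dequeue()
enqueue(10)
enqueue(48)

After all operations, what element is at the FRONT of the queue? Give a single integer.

Answer: 39

Derivation:
enqueue(42): queue = [42]
enqueue(39): queue = [42, 39]
enqueue(19): queue = [42, 39, 19]
dequeue(): queue = [39, 19]
enqueue(10): queue = [39, 19, 10]
enqueue(48): queue = [39, 19, 10, 48]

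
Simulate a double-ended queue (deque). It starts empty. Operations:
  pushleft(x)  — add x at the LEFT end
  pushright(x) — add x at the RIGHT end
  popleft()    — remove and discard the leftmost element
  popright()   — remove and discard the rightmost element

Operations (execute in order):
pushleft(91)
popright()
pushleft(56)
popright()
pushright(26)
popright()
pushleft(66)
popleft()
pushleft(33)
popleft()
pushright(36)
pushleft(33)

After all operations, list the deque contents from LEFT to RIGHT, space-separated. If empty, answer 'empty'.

Answer: 33 36

Derivation:
pushleft(91): [91]
popright(): []
pushleft(56): [56]
popright(): []
pushright(26): [26]
popright(): []
pushleft(66): [66]
popleft(): []
pushleft(33): [33]
popleft(): []
pushright(36): [36]
pushleft(33): [33, 36]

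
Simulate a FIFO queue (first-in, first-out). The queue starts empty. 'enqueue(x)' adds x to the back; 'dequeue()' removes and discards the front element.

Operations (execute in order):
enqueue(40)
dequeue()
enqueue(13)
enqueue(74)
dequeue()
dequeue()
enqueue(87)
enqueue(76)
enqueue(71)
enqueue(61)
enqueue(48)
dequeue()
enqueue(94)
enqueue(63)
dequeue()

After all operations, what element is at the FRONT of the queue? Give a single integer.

Answer: 71

Derivation:
enqueue(40): queue = [40]
dequeue(): queue = []
enqueue(13): queue = [13]
enqueue(74): queue = [13, 74]
dequeue(): queue = [74]
dequeue(): queue = []
enqueue(87): queue = [87]
enqueue(76): queue = [87, 76]
enqueue(71): queue = [87, 76, 71]
enqueue(61): queue = [87, 76, 71, 61]
enqueue(48): queue = [87, 76, 71, 61, 48]
dequeue(): queue = [76, 71, 61, 48]
enqueue(94): queue = [76, 71, 61, 48, 94]
enqueue(63): queue = [76, 71, 61, 48, 94, 63]
dequeue(): queue = [71, 61, 48, 94, 63]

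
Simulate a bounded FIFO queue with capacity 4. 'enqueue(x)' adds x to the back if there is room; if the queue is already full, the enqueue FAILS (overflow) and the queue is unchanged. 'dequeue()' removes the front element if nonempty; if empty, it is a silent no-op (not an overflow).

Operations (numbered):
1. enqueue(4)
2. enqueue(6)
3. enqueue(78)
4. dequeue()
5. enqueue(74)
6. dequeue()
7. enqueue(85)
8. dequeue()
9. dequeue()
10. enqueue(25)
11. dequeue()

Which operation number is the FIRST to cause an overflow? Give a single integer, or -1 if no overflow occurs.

1. enqueue(4): size=1
2. enqueue(6): size=2
3. enqueue(78): size=3
4. dequeue(): size=2
5. enqueue(74): size=3
6. dequeue(): size=2
7. enqueue(85): size=3
8. dequeue(): size=2
9. dequeue(): size=1
10. enqueue(25): size=2
11. dequeue(): size=1

Answer: -1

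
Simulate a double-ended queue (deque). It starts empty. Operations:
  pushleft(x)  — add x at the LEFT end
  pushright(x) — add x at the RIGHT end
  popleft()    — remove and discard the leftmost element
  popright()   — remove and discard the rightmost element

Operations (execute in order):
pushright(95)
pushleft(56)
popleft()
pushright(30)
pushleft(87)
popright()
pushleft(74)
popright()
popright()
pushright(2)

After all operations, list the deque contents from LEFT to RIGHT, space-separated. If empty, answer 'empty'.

Answer: 74 2

Derivation:
pushright(95): [95]
pushleft(56): [56, 95]
popleft(): [95]
pushright(30): [95, 30]
pushleft(87): [87, 95, 30]
popright(): [87, 95]
pushleft(74): [74, 87, 95]
popright(): [74, 87]
popright(): [74]
pushright(2): [74, 2]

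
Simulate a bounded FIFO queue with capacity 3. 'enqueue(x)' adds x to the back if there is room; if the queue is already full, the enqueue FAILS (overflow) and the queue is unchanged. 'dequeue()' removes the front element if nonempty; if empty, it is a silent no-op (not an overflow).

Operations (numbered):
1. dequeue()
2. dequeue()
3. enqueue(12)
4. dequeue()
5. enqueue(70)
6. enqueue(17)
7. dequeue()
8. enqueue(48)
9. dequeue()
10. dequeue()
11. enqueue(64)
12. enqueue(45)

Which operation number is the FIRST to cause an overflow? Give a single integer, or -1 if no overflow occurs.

1. dequeue(): empty, no-op, size=0
2. dequeue(): empty, no-op, size=0
3. enqueue(12): size=1
4. dequeue(): size=0
5. enqueue(70): size=1
6. enqueue(17): size=2
7. dequeue(): size=1
8. enqueue(48): size=2
9. dequeue(): size=1
10. dequeue(): size=0
11. enqueue(64): size=1
12. enqueue(45): size=2

Answer: -1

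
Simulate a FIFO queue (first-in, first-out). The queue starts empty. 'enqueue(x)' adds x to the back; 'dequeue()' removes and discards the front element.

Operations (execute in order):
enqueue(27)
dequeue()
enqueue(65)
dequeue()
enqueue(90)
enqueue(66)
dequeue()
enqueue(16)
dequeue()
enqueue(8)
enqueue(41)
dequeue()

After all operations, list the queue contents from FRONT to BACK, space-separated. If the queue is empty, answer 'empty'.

Answer: 8 41

Derivation:
enqueue(27): [27]
dequeue(): []
enqueue(65): [65]
dequeue(): []
enqueue(90): [90]
enqueue(66): [90, 66]
dequeue(): [66]
enqueue(16): [66, 16]
dequeue(): [16]
enqueue(8): [16, 8]
enqueue(41): [16, 8, 41]
dequeue(): [8, 41]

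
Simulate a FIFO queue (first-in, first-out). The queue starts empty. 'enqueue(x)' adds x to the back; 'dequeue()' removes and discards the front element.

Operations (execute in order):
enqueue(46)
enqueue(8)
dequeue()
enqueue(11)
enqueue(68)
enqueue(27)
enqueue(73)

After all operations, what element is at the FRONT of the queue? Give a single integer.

enqueue(46): queue = [46]
enqueue(8): queue = [46, 8]
dequeue(): queue = [8]
enqueue(11): queue = [8, 11]
enqueue(68): queue = [8, 11, 68]
enqueue(27): queue = [8, 11, 68, 27]
enqueue(73): queue = [8, 11, 68, 27, 73]

Answer: 8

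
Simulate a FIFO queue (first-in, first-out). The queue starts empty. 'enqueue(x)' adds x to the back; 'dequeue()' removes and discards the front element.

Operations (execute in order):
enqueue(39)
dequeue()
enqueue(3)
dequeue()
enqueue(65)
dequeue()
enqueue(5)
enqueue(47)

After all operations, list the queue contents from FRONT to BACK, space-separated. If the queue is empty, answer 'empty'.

Answer: 5 47

Derivation:
enqueue(39): [39]
dequeue(): []
enqueue(3): [3]
dequeue(): []
enqueue(65): [65]
dequeue(): []
enqueue(5): [5]
enqueue(47): [5, 47]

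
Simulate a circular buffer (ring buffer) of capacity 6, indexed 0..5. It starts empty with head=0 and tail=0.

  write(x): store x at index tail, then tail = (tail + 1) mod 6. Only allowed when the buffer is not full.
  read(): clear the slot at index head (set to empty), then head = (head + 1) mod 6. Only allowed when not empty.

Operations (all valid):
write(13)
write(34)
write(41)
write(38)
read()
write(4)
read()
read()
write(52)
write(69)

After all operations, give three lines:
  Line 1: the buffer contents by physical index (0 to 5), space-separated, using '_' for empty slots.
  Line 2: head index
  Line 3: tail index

write(13): buf=[13 _ _ _ _ _], head=0, tail=1, size=1
write(34): buf=[13 34 _ _ _ _], head=0, tail=2, size=2
write(41): buf=[13 34 41 _ _ _], head=0, tail=3, size=3
write(38): buf=[13 34 41 38 _ _], head=0, tail=4, size=4
read(): buf=[_ 34 41 38 _ _], head=1, tail=4, size=3
write(4): buf=[_ 34 41 38 4 _], head=1, tail=5, size=4
read(): buf=[_ _ 41 38 4 _], head=2, tail=5, size=3
read(): buf=[_ _ _ 38 4 _], head=3, tail=5, size=2
write(52): buf=[_ _ _ 38 4 52], head=3, tail=0, size=3
write(69): buf=[69 _ _ 38 4 52], head=3, tail=1, size=4

Answer: 69 _ _ 38 4 52
3
1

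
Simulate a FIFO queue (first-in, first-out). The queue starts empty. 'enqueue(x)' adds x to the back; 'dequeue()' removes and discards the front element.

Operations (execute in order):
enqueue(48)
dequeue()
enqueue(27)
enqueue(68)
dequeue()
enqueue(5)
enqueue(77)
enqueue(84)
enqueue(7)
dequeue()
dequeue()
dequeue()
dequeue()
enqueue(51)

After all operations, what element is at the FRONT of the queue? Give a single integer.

Answer: 7

Derivation:
enqueue(48): queue = [48]
dequeue(): queue = []
enqueue(27): queue = [27]
enqueue(68): queue = [27, 68]
dequeue(): queue = [68]
enqueue(5): queue = [68, 5]
enqueue(77): queue = [68, 5, 77]
enqueue(84): queue = [68, 5, 77, 84]
enqueue(7): queue = [68, 5, 77, 84, 7]
dequeue(): queue = [5, 77, 84, 7]
dequeue(): queue = [77, 84, 7]
dequeue(): queue = [84, 7]
dequeue(): queue = [7]
enqueue(51): queue = [7, 51]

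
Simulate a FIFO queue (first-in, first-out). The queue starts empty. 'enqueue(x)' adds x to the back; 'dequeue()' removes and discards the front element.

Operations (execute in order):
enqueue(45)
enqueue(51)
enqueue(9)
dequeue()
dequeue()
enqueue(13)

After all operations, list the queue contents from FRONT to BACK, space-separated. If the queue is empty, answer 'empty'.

Answer: 9 13

Derivation:
enqueue(45): [45]
enqueue(51): [45, 51]
enqueue(9): [45, 51, 9]
dequeue(): [51, 9]
dequeue(): [9]
enqueue(13): [9, 13]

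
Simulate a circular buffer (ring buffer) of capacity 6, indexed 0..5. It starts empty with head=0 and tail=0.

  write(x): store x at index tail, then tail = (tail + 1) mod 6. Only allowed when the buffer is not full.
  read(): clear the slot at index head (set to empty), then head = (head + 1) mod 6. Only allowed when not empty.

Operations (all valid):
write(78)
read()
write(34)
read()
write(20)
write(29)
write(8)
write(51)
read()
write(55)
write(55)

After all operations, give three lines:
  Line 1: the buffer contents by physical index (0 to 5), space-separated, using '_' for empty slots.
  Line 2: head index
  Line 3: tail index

write(78): buf=[78 _ _ _ _ _], head=0, tail=1, size=1
read(): buf=[_ _ _ _ _ _], head=1, tail=1, size=0
write(34): buf=[_ 34 _ _ _ _], head=1, tail=2, size=1
read(): buf=[_ _ _ _ _ _], head=2, tail=2, size=0
write(20): buf=[_ _ 20 _ _ _], head=2, tail=3, size=1
write(29): buf=[_ _ 20 29 _ _], head=2, tail=4, size=2
write(8): buf=[_ _ 20 29 8 _], head=2, tail=5, size=3
write(51): buf=[_ _ 20 29 8 51], head=2, tail=0, size=4
read(): buf=[_ _ _ 29 8 51], head=3, tail=0, size=3
write(55): buf=[55 _ _ 29 8 51], head=3, tail=1, size=4
write(55): buf=[55 55 _ 29 8 51], head=3, tail=2, size=5

Answer: 55 55 _ 29 8 51
3
2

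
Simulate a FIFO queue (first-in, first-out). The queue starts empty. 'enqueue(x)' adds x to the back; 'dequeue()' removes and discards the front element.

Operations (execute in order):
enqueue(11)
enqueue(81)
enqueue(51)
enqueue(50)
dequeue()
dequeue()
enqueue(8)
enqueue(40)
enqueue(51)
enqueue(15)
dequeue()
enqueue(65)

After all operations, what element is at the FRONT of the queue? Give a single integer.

Answer: 50

Derivation:
enqueue(11): queue = [11]
enqueue(81): queue = [11, 81]
enqueue(51): queue = [11, 81, 51]
enqueue(50): queue = [11, 81, 51, 50]
dequeue(): queue = [81, 51, 50]
dequeue(): queue = [51, 50]
enqueue(8): queue = [51, 50, 8]
enqueue(40): queue = [51, 50, 8, 40]
enqueue(51): queue = [51, 50, 8, 40, 51]
enqueue(15): queue = [51, 50, 8, 40, 51, 15]
dequeue(): queue = [50, 8, 40, 51, 15]
enqueue(65): queue = [50, 8, 40, 51, 15, 65]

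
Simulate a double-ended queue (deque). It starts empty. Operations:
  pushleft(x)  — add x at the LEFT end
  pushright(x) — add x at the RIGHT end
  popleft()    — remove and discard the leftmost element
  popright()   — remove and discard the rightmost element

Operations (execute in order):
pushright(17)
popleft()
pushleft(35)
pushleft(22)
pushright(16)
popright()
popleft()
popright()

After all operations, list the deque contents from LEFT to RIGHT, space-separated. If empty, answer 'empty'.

pushright(17): [17]
popleft(): []
pushleft(35): [35]
pushleft(22): [22, 35]
pushright(16): [22, 35, 16]
popright(): [22, 35]
popleft(): [35]
popright(): []

Answer: empty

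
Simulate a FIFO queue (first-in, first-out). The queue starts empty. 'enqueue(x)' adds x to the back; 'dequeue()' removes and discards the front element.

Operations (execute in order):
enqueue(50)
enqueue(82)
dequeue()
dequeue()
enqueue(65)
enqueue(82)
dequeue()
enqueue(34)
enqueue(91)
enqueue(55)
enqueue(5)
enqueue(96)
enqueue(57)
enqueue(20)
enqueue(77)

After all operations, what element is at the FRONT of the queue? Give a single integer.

enqueue(50): queue = [50]
enqueue(82): queue = [50, 82]
dequeue(): queue = [82]
dequeue(): queue = []
enqueue(65): queue = [65]
enqueue(82): queue = [65, 82]
dequeue(): queue = [82]
enqueue(34): queue = [82, 34]
enqueue(91): queue = [82, 34, 91]
enqueue(55): queue = [82, 34, 91, 55]
enqueue(5): queue = [82, 34, 91, 55, 5]
enqueue(96): queue = [82, 34, 91, 55, 5, 96]
enqueue(57): queue = [82, 34, 91, 55, 5, 96, 57]
enqueue(20): queue = [82, 34, 91, 55, 5, 96, 57, 20]
enqueue(77): queue = [82, 34, 91, 55, 5, 96, 57, 20, 77]

Answer: 82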